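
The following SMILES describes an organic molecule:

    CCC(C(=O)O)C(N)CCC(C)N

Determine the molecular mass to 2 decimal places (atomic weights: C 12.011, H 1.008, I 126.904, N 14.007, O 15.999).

188.27 g/mol

First, the molecular formula is C9H20N2O2 (counting implicit H from valence).
  C: 9 × 12.011 = 108.099
  H: 20 × 1.008 = 20.160
  N: 2 × 14.007 = 28.014
  O: 2 × 15.999 = 31.998
Sum: 9×12.011 + 20×1.008 + 2×14.007 + 2×15.999 = 188.271 → 188.27 g/mol.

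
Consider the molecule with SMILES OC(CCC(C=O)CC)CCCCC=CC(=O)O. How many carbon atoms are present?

Count every carbon token in the SMILES (each C, including those in ring-closure positions and inside branches).
Carbon count: 14.

14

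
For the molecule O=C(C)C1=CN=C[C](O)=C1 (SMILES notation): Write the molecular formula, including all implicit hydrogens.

Walk through each heavy atom and fill implicit hydrogens from standard valence (C 4, N 3, O 2, S 2, halogen 1):
  atom 1: O, bond orders sum to 2 (valence 2) → 0 H
  atom 2: C, bond orders sum to 4 (valence 4) → 0 H
  atom 3: C, bond orders sum to 1 (valence 4) → 3 H
  atom 4: C, bond orders sum to 4 (valence 4) → 0 H
  atom 5: C, bond orders sum to 3 (valence 4) → 1 H
  atom 6: N, bond orders sum to 3 (valence 3) → 0 H
  atom 7: C, bond orders sum to 3 (valence 4) → 1 H
  atom 8: C with explicit H count 0
  atom 9: O, bond orders sum to 1 (valence 2) → 1 H
  atom 10: C, bond orders sum to 3 (valence 4) → 1 H
Totals → C:7, H:7, N:1, O:2.

C7H7NO2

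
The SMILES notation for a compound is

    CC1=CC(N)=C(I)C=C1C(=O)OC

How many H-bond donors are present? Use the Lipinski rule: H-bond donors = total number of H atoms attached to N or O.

Donors: find every N or O and count the H atoms it carries.
  atom 5 (N): bond orders sum to 1 → 2 H
  atom 11 (O): bond orders sum to 2 → 0 H
  atom 12 (O): bond orders sum to 2 → 0 H
Lipinski HBD = 2.

2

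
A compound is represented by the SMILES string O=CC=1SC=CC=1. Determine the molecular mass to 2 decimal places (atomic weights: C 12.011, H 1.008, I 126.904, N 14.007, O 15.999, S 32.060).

112.15 g/mol

First, the molecular formula is C5H4OS (counting implicit H from valence).
  C: 5 × 12.011 = 60.055
  H: 4 × 1.008 = 4.032
  O: 1 × 15.999 = 15.999
  S: 1 × 32.060 = 32.060
Sum: 5×12.011 + 4×1.008 + 1×15.999 + 1×32.060 = 112.146 → 112.15 g/mol.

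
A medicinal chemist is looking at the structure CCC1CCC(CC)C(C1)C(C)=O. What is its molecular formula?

C12H22O

Walk through each heavy atom and fill implicit hydrogens from standard valence (C 4, N 3, O 2, S 2, halogen 1):
  atom 1: C, bond orders sum to 1 (valence 4) → 3 H
  atom 2: C, bond orders sum to 2 (valence 4) → 2 H
  atom 3: C, bond orders sum to 3 (valence 4) → 1 H
  atom 4: C, bond orders sum to 2 (valence 4) → 2 H
  atom 5: C, bond orders sum to 2 (valence 4) → 2 H
  atom 6: C, bond orders sum to 3 (valence 4) → 1 H
  atom 7: C, bond orders sum to 2 (valence 4) → 2 H
  atom 8: C, bond orders sum to 1 (valence 4) → 3 H
  atom 9: C, bond orders sum to 3 (valence 4) → 1 H
  atom 10: C, bond orders sum to 2 (valence 4) → 2 H
  atom 11: C, bond orders sum to 4 (valence 4) → 0 H
  atom 12: C, bond orders sum to 1 (valence 4) → 3 H
  atom 13: O, bond orders sum to 2 (valence 2) → 0 H
Totals → C:12, H:22, O:1.
In Hill order: C12H22O.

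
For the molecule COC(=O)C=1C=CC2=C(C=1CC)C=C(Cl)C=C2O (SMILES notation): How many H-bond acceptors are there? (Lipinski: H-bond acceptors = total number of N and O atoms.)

N atoms: 0; O atoms: 3.
Lipinski HBA = 0 + 3 = 3.

3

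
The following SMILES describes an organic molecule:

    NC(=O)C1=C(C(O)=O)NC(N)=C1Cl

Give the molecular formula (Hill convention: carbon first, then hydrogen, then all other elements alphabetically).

Walk through each heavy atom and fill implicit hydrogens from standard valence (C 4, N 3, O 2, S 2, halogen 1):
  atom 1: N, bond orders sum to 1 (valence 3) → 2 H
  atom 2: C, bond orders sum to 4 (valence 4) → 0 H
  atom 3: O, bond orders sum to 2 (valence 2) → 0 H
  atom 4: C, bond orders sum to 4 (valence 4) → 0 H
  atom 5: C, bond orders sum to 4 (valence 4) → 0 H
  atom 6: C, bond orders sum to 4 (valence 4) → 0 H
  atom 7: O, bond orders sum to 1 (valence 2) → 1 H
  atom 8: O, bond orders sum to 2 (valence 2) → 0 H
  atom 9: N, bond orders sum to 2 (valence 3) → 1 H
  atom 10: C, bond orders sum to 4 (valence 4) → 0 H
  atom 11: N, bond orders sum to 1 (valence 3) → 2 H
  atom 12: C, bond orders sum to 4 (valence 4) → 0 H
  atom 13: Cl (halogen, monovalent) → 0 H
Totals → C:6, H:6, Cl:1, N:3, O:3.
In Hill order: C6H6ClN3O3.

C6H6ClN3O3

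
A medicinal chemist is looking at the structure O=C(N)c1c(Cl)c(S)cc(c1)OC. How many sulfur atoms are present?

Scan the SMILES for S atoms (remember two-letter symbols like Cl and Br are single atoms).
Sulfur count: 1.

1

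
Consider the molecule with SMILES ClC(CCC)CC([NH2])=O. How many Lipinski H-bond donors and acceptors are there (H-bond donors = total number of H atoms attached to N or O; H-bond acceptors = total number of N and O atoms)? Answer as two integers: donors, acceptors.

Donors: find every N or O and count the H atoms it carries.
  atom 8 (N): bond orders sum to 1 → 2 H
  atom 9 (O): bond orders sum to 2 → 0 H
Lipinski HBD = 2.
Acceptors: N atoms = 1, O atoms = 1 → HBA = 2.

2, 2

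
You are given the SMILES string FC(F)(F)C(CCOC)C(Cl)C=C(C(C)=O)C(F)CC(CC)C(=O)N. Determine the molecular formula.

Walk through each heavy atom and fill implicit hydrogens from standard valence (C 4, N 3, O 2, S 2, halogen 1):
  atom 1: F (halogen, monovalent) → 0 H
  atom 2: C, bond orders sum to 4 (valence 4) → 0 H
  atom 3: F (halogen, monovalent) → 0 H
  atom 4: F (halogen, monovalent) → 0 H
  atom 5: C, bond orders sum to 3 (valence 4) → 1 H
  atom 6: C, bond orders sum to 2 (valence 4) → 2 H
  atom 7: C, bond orders sum to 2 (valence 4) → 2 H
  atom 8: O, bond orders sum to 2 (valence 2) → 0 H
  atom 9: C, bond orders sum to 1 (valence 4) → 3 H
  atom 10: C, bond orders sum to 3 (valence 4) → 1 H
  atom 11: Cl (halogen, monovalent) → 0 H
  atom 12: C, bond orders sum to 3 (valence 4) → 1 H
  atom 13: C, bond orders sum to 4 (valence 4) → 0 H
  atom 14: C, bond orders sum to 4 (valence 4) → 0 H
  atom 15: C, bond orders sum to 1 (valence 4) → 3 H
  atom 16: O, bond orders sum to 2 (valence 2) → 0 H
  atom 17: C, bond orders sum to 3 (valence 4) → 1 H
  atom 18: F (halogen, monovalent) → 0 H
  atom 19: C, bond orders sum to 2 (valence 4) → 2 H
  atom 20: C, bond orders sum to 3 (valence 4) → 1 H
  atom 21: C, bond orders sum to 2 (valence 4) → 2 H
  atom 22: C, bond orders sum to 1 (valence 4) → 3 H
  atom 23: C, bond orders sum to 4 (valence 4) → 0 H
  atom 24: O, bond orders sum to 2 (valence 2) → 0 H
  atom 25: N, bond orders sum to 1 (valence 3) → 2 H
Totals → C:16, H:24, Cl:1, F:4, N:1, O:3.

C16H24ClF4NO3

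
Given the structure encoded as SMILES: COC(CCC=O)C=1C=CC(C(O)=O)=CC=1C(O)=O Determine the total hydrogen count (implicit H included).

Walk through each heavy atom and fill implicit hydrogens from standard valence (C 4, N 3, O 2, S 2, halogen 1):
  atom 1: C, bond orders sum to 1 (valence 4) → 3 H
  atom 2: O, bond orders sum to 2 (valence 2) → 0 H
  atom 3: C, bond orders sum to 3 (valence 4) → 1 H
  atom 4: C, bond orders sum to 2 (valence 4) → 2 H
  atom 5: C, bond orders sum to 2 (valence 4) → 2 H
  atom 6: C, bond orders sum to 3 (valence 4) → 1 H
  atom 7: O, bond orders sum to 2 (valence 2) → 0 H
  atom 8: C, bond orders sum to 4 (valence 4) → 0 H
  atom 9: C, bond orders sum to 3 (valence 4) → 1 H
  atom 10: C, bond orders sum to 3 (valence 4) → 1 H
  atom 11: C, bond orders sum to 4 (valence 4) → 0 H
  atom 12: C, bond orders sum to 4 (valence 4) → 0 H
  atom 13: O, bond orders sum to 1 (valence 2) → 1 H
  atom 14: O, bond orders sum to 2 (valence 2) → 0 H
  atom 15: C, bond orders sum to 3 (valence 4) → 1 H
  atom 16: C, bond orders sum to 4 (valence 4) → 0 H
  atom 17: C, bond orders sum to 4 (valence 4) → 0 H
  atom 18: O, bond orders sum to 1 (valence 2) → 1 H
  atom 19: O, bond orders sum to 2 (valence 2) → 0 H
Total hydrogens: 14.

14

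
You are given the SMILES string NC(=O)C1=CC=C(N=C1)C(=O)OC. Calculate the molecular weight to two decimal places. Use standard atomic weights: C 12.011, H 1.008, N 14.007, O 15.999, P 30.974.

180.16 g/mol

First, the molecular formula is C8H8N2O3 (counting implicit H from valence).
  C: 8 × 12.011 = 96.088
  H: 8 × 1.008 = 8.064
  N: 2 × 14.007 = 28.014
  O: 3 × 15.999 = 47.997
Sum: 8×12.011 + 8×1.008 + 2×14.007 + 3×15.999 = 180.163 → 180.16 g/mol.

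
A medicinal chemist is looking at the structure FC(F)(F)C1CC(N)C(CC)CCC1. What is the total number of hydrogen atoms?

Walk through each heavy atom and fill implicit hydrogens from standard valence (C 4, N 3, O 2, S 2, halogen 1):
  atom 1: F (halogen, monovalent) → 0 H
  atom 2: C, bond orders sum to 4 (valence 4) → 0 H
  atom 3: F (halogen, monovalent) → 0 H
  atom 4: F (halogen, monovalent) → 0 H
  atom 5: C, bond orders sum to 3 (valence 4) → 1 H
  atom 6: C, bond orders sum to 2 (valence 4) → 2 H
  atom 7: C, bond orders sum to 3 (valence 4) → 1 H
  atom 8: N, bond orders sum to 1 (valence 3) → 2 H
  atom 9: C, bond orders sum to 3 (valence 4) → 1 H
  atom 10: C, bond orders sum to 2 (valence 4) → 2 H
  atom 11: C, bond orders sum to 1 (valence 4) → 3 H
  atom 12: C, bond orders sum to 2 (valence 4) → 2 H
  atom 13: C, bond orders sum to 2 (valence 4) → 2 H
  atom 14: C, bond orders sum to 2 (valence 4) → 2 H
Total hydrogens: 18.

18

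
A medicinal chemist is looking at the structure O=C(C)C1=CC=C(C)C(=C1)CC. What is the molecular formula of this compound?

C11H14O

Walk through each heavy atom and fill implicit hydrogens from standard valence (C 4, N 3, O 2, S 2, halogen 1):
  atom 1: O, bond orders sum to 2 (valence 2) → 0 H
  atom 2: C, bond orders sum to 4 (valence 4) → 0 H
  atom 3: C, bond orders sum to 1 (valence 4) → 3 H
  atom 4: C, bond orders sum to 4 (valence 4) → 0 H
  atom 5: C, bond orders sum to 3 (valence 4) → 1 H
  atom 6: C, bond orders sum to 3 (valence 4) → 1 H
  atom 7: C, bond orders sum to 4 (valence 4) → 0 H
  atom 8: C, bond orders sum to 1 (valence 4) → 3 H
  atom 9: C, bond orders sum to 4 (valence 4) → 0 H
  atom 10: C, bond orders sum to 3 (valence 4) → 1 H
  atom 11: C, bond orders sum to 2 (valence 4) → 2 H
  atom 12: C, bond orders sum to 1 (valence 4) → 3 H
Totals → C:11, H:14, O:1.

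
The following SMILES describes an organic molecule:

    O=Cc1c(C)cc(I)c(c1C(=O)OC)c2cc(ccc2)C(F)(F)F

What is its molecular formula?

C17H12F3IO3

Walk through each heavy atom and fill implicit hydrogens from standard valence (C 4, N 3, O 2, S 2, halogen 1); for lowercase aromatic atoms, an aromatic c carries 1 H when it has two neighbours and 0 H with three, and aromatic n carries 0 H:
  atom 1: O, bond orders sum to 2 (valence 2) → 0 H
  atom 2: C, bond orders sum to 3 (valence 4) → 1 H
  atom 3: aromatic c, 3 neighbours → 0 H
  atom 4: aromatic c, 3 neighbours → 0 H
  atom 5: C, bond orders sum to 1 (valence 4) → 3 H
  atom 6: aromatic c, 2 neighbours → 1 H
  atom 7: aromatic c, 3 neighbours → 0 H
  atom 8: I (halogen, monovalent) → 0 H
  atom 9: aromatic c, 3 neighbours → 0 H
  atom 10: aromatic c, 3 neighbours → 0 H
  atom 11: C, bond orders sum to 4 (valence 4) → 0 H
  atom 12: O, bond orders sum to 2 (valence 2) → 0 H
  atom 13: O, bond orders sum to 2 (valence 2) → 0 H
  atom 14: C, bond orders sum to 1 (valence 4) → 3 H
  atom 15: aromatic c, 3 neighbours → 0 H
  atom 16: aromatic c, 2 neighbours → 1 H
  atom 17: aromatic c, 3 neighbours → 0 H
  atom 18: aromatic c, 2 neighbours → 1 H
  atom 19: aromatic c, 2 neighbours → 1 H
  atom 20: aromatic c, 2 neighbours → 1 H
  atom 21: C, bond orders sum to 4 (valence 4) → 0 H
  atom 22: F (halogen, monovalent) → 0 H
  atom 23: F (halogen, monovalent) → 0 H
  atom 24: F (halogen, monovalent) → 0 H
Totals → C:17, H:12, F:3, I:1, O:3.
In Hill order: C17H12F3IO3.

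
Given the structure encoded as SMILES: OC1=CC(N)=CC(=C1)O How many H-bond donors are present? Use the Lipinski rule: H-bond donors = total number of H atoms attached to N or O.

4

Donors: find every N or O and count the H atoms it carries.
  atom 1 (O): bond orders sum to 1 → 1 H
  atom 5 (N): bond orders sum to 1 → 2 H
  atom 9 (O): bond orders sum to 1 → 1 H
Lipinski HBD = 4.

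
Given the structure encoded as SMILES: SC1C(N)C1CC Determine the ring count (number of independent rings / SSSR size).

In SMILES, each pair of matching ring-closure digits denotes one ring-closing bond; the number of such bonds equals the number of independent rings.
Ring-closure bonds here: 1.

1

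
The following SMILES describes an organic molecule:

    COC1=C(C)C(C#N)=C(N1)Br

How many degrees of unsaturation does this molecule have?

Degree of unsaturation = (number of rings) + (number of π bonds).
Ring closures in the SMILES: 1.
π bonds: 2 double bonds (each 1 DoU), 1 triple bond (each 2 DoU) → 4 DoU from unsaturation.
Total DoU = 1 + 4 = 5.

5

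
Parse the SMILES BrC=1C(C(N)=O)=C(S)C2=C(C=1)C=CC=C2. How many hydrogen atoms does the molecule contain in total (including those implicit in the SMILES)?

Walk through each heavy atom and fill implicit hydrogens from standard valence (C 4, N 3, O 2, S 2, halogen 1):
  atom 1: Br (halogen, monovalent) → 0 H
  atom 2: C, bond orders sum to 4 (valence 4) → 0 H
  atom 3: C, bond orders sum to 4 (valence 4) → 0 H
  atom 4: C, bond orders sum to 4 (valence 4) → 0 H
  atom 5: N, bond orders sum to 1 (valence 3) → 2 H
  atom 6: O, bond orders sum to 2 (valence 2) → 0 H
  atom 7: C, bond orders sum to 4 (valence 4) → 0 H
  atom 8: S, bond orders sum to 1 (valence 2) → 1 H
  atom 9: C, bond orders sum to 4 (valence 4) → 0 H
  atom 10: C, bond orders sum to 4 (valence 4) → 0 H
  atom 11: C, bond orders sum to 3 (valence 4) → 1 H
  atom 12: C, bond orders sum to 3 (valence 4) → 1 H
  atom 13: C, bond orders sum to 3 (valence 4) → 1 H
  atom 14: C, bond orders sum to 3 (valence 4) → 1 H
  atom 15: C, bond orders sum to 3 (valence 4) → 1 H
Total hydrogens: 8.

8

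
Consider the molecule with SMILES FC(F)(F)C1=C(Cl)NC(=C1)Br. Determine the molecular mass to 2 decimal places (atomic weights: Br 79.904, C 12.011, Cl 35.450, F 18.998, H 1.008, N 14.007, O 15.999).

248.43 g/mol

First, the molecular formula is C5H2BrClF3N (counting implicit H from valence).
  Br: 1 × 79.904 = 79.904
  C: 5 × 12.011 = 60.055
  Cl: 1 × 35.450 = 35.450
  F: 3 × 18.998 = 56.994
  H: 2 × 1.008 = 2.016
  N: 1 × 14.007 = 14.007
Sum: 1×79.904 + 5×12.011 + 1×35.450 + 3×18.998 + 2×1.008 + 1×14.007 = 248.426 → 248.43 g/mol.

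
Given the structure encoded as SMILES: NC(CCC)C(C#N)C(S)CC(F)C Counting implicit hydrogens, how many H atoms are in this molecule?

Walk through each heavy atom and fill implicit hydrogens from standard valence (C 4, N 3, O 2, S 2, halogen 1):
  atom 1: N, bond orders sum to 1 (valence 3) → 2 H
  atom 2: C, bond orders sum to 3 (valence 4) → 1 H
  atom 3: C, bond orders sum to 2 (valence 4) → 2 H
  atom 4: C, bond orders sum to 2 (valence 4) → 2 H
  atom 5: C, bond orders sum to 1 (valence 4) → 3 H
  atom 6: C, bond orders sum to 3 (valence 4) → 1 H
  atom 7: C, bond orders sum to 4 (valence 4) → 0 H
  atom 8: N, bond orders sum to 3 (valence 3) → 0 H
  atom 9: C, bond orders sum to 3 (valence 4) → 1 H
  atom 10: S, bond orders sum to 1 (valence 2) → 1 H
  atom 11: C, bond orders sum to 2 (valence 4) → 2 H
  atom 12: C, bond orders sum to 3 (valence 4) → 1 H
  atom 13: F (halogen, monovalent) → 0 H
  atom 14: C, bond orders sum to 1 (valence 4) → 3 H
Total hydrogens: 19.

19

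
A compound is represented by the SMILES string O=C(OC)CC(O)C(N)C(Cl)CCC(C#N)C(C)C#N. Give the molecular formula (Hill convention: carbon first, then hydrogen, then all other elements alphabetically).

Walk through each heavy atom and fill implicit hydrogens from standard valence (C 4, N 3, O 2, S 2, halogen 1):
  atom 1: O, bond orders sum to 2 (valence 2) → 0 H
  atom 2: C, bond orders sum to 4 (valence 4) → 0 H
  atom 3: O, bond orders sum to 2 (valence 2) → 0 H
  atom 4: C, bond orders sum to 1 (valence 4) → 3 H
  atom 5: C, bond orders sum to 2 (valence 4) → 2 H
  atom 6: C, bond orders sum to 3 (valence 4) → 1 H
  atom 7: O, bond orders sum to 1 (valence 2) → 1 H
  atom 8: C, bond orders sum to 3 (valence 4) → 1 H
  atom 9: N, bond orders sum to 1 (valence 3) → 2 H
  atom 10: C, bond orders sum to 3 (valence 4) → 1 H
  atom 11: Cl (halogen, monovalent) → 0 H
  atom 12: C, bond orders sum to 2 (valence 4) → 2 H
  atom 13: C, bond orders sum to 2 (valence 4) → 2 H
  atom 14: C, bond orders sum to 3 (valence 4) → 1 H
  atom 15: C, bond orders sum to 4 (valence 4) → 0 H
  atom 16: N, bond orders sum to 3 (valence 3) → 0 H
  atom 17: C, bond orders sum to 3 (valence 4) → 1 H
  atom 18: C, bond orders sum to 1 (valence 4) → 3 H
  atom 19: C, bond orders sum to 4 (valence 4) → 0 H
  atom 20: N, bond orders sum to 3 (valence 3) → 0 H
Totals → C:13, H:20, Cl:1, N:3, O:3.
In Hill order: C13H20ClN3O3.

C13H20ClN3O3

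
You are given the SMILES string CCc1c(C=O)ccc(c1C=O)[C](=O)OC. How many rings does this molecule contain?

In SMILES, each pair of matching ring-closure digits denotes one ring-closing bond; the number of such bonds equals the number of independent rings.
Ring-closure bonds here: 1.

1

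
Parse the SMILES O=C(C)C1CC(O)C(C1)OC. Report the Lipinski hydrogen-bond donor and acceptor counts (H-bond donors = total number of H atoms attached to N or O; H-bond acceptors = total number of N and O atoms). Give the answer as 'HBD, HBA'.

Donors: find every N or O and count the H atoms it carries.
  atom 1 (O): bond orders sum to 2 → 0 H
  atom 7 (O): bond orders sum to 1 → 1 H
  atom 10 (O): bond orders sum to 2 → 0 H
Lipinski HBD = 1.
Acceptors: N atoms = 0, O atoms = 3 → HBA = 3.

1, 3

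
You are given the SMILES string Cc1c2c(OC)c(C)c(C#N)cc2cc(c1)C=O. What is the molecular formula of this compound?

Walk through each heavy atom and fill implicit hydrogens from standard valence (C 4, N 3, O 2, S 2, halogen 1); for lowercase aromatic atoms, an aromatic c carries 1 H when it has two neighbours and 0 H with three, and aromatic n carries 0 H:
  atom 1: C, bond orders sum to 1 (valence 4) → 3 H
  atom 2: aromatic c, 3 neighbours → 0 H
  atom 3: aromatic c, 3 neighbours → 0 H
  atom 4: aromatic c, 3 neighbours → 0 H
  atom 5: O, bond orders sum to 2 (valence 2) → 0 H
  atom 6: C, bond orders sum to 1 (valence 4) → 3 H
  atom 7: aromatic c, 3 neighbours → 0 H
  atom 8: C, bond orders sum to 1 (valence 4) → 3 H
  atom 9: aromatic c, 3 neighbours → 0 H
  atom 10: C, bond orders sum to 4 (valence 4) → 0 H
  atom 11: N, bond orders sum to 3 (valence 3) → 0 H
  atom 12: aromatic c, 2 neighbours → 1 H
  atom 13: aromatic c, 3 neighbours → 0 H
  atom 14: aromatic c, 2 neighbours → 1 H
  atom 15: aromatic c, 3 neighbours → 0 H
  atom 16: aromatic c, 2 neighbours → 1 H
  atom 17: C, bond orders sum to 3 (valence 4) → 1 H
  atom 18: O, bond orders sum to 2 (valence 2) → 0 H
Totals → C:15, H:13, N:1, O:2.
In Hill order: C15H13NO2.

C15H13NO2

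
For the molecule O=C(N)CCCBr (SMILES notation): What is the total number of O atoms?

Scan the SMILES for O atoms (remember two-letter symbols like Cl and Br are single atoms).
Oxygen count: 1.

1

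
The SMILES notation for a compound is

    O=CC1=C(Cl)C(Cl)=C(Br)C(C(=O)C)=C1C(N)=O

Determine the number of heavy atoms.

17

Every atom symbol written in the SMILES (organic subset) is one heavy atom; implicit H are not written.
Heavy atoms by element → Br:1, C:10, Cl:2, N:1, O:3.
Total: 17.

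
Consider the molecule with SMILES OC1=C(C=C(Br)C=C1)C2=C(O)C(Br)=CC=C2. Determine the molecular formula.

Walk through each heavy atom and fill implicit hydrogens from standard valence (C 4, N 3, O 2, S 2, halogen 1):
  atom 1: O, bond orders sum to 1 (valence 2) → 1 H
  atom 2: C, bond orders sum to 4 (valence 4) → 0 H
  atom 3: C, bond orders sum to 4 (valence 4) → 0 H
  atom 4: C, bond orders sum to 3 (valence 4) → 1 H
  atom 5: C, bond orders sum to 4 (valence 4) → 0 H
  atom 6: Br (halogen, monovalent) → 0 H
  atom 7: C, bond orders sum to 3 (valence 4) → 1 H
  atom 8: C, bond orders sum to 3 (valence 4) → 1 H
  atom 9: C, bond orders sum to 4 (valence 4) → 0 H
  atom 10: C, bond orders sum to 4 (valence 4) → 0 H
  atom 11: O, bond orders sum to 1 (valence 2) → 1 H
  atom 12: C, bond orders sum to 4 (valence 4) → 0 H
  atom 13: Br (halogen, monovalent) → 0 H
  atom 14: C, bond orders sum to 3 (valence 4) → 1 H
  atom 15: C, bond orders sum to 3 (valence 4) → 1 H
  atom 16: C, bond orders sum to 3 (valence 4) → 1 H
Totals → C:12, H:8, Br:2, O:2.

C12H8Br2O2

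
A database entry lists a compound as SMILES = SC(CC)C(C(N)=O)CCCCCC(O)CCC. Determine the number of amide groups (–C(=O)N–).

1

The amide motif appears at heavy-atom position 6 in the SMILES.
Other groups present: 1 hydroxyl, 1 thiol.
Amide count: 1.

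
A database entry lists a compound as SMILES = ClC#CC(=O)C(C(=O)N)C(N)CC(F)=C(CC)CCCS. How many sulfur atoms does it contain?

1

Scan the SMILES for S atoms (remember two-letter symbols like Cl and Br are single atoms).
Sulfur count: 1.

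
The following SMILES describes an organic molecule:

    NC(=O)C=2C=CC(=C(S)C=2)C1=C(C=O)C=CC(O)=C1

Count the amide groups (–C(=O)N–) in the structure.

1

The amide motif appears at heavy-atom position 2 in the SMILES.
Other groups present: 1 aldehyde, 1 hydroxyl, 1 thiol.
Amide count: 1.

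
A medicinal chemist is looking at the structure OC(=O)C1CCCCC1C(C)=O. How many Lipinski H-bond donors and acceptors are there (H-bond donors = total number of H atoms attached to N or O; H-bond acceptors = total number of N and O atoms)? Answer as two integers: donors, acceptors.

1, 3

Donors: find every N or O and count the H atoms it carries.
  atom 1 (O): bond orders sum to 1 → 1 H
  atom 3 (O): bond orders sum to 2 → 0 H
  atom 12 (O): bond orders sum to 2 → 0 H
Lipinski HBD = 1.
Acceptors: N atoms = 0, O atoms = 3 → HBA = 3.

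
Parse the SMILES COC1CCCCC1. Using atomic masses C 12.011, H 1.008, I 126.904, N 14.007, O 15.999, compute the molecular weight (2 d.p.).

114.19 g/mol

First, the molecular formula is C7H14O (counting implicit H from valence).
  C: 7 × 12.011 = 84.077
  H: 14 × 1.008 = 14.112
  O: 1 × 15.999 = 15.999
Sum: 7×12.011 + 14×1.008 + 1×15.999 = 114.188 → 114.19 g/mol.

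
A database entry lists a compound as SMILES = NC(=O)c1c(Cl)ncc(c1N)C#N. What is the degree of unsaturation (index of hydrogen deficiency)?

7

Molecular formula: C7H5ClN4O.
DoU = (2C + 2 + N − H − X) / 2, where X is the halogen count and O/S are ignored.
    = (2·7 + 2 + 4 − 5 − 1) / 2 = 14 / 2 = 7.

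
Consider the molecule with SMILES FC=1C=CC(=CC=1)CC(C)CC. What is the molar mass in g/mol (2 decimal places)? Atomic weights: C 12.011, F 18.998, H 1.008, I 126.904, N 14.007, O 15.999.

166.24 g/mol

First, the molecular formula is C11H15F (counting implicit H from valence).
  C: 11 × 12.011 = 132.121
  F: 1 × 18.998 = 18.998
  H: 15 × 1.008 = 15.120
Sum: 11×12.011 + 1×18.998 + 15×1.008 = 166.239 → 166.24 g/mol.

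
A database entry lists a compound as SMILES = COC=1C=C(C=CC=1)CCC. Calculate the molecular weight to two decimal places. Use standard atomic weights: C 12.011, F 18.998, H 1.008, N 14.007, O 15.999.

150.22 g/mol

First, the molecular formula is C10H14O (counting implicit H from valence).
  C: 10 × 12.011 = 120.110
  H: 14 × 1.008 = 14.112
  O: 1 × 15.999 = 15.999
Sum: 10×12.011 + 14×1.008 + 1×15.999 = 150.221 → 150.22 g/mol.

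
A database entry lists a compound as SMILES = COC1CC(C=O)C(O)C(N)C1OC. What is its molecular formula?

C9H17NO4

Walk through each heavy atom and fill implicit hydrogens from standard valence (C 4, N 3, O 2, S 2, halogen 1):
  atom 1: C, bond orders sum to 1 (valence 4) → 3 H
  atom 2: O, bond orders sum to 2 (valence 2) → 0 H
  atom 3: C, bond orders sum to 3 (valence 4) → 1 H
  atom 4: C, bond orders sum to 2 (valence 4) → 2 H
  atom 5: C, bond orders sum to 3 (valence 4) → 1 H
  atom 6: C, bond orders sum to 3 (valence 4) → 1 H
  atom 7: O, bond orders sum to 2 (valence 2) → 0 H
  atom 8: C, bond orders sum to 3 (valence 4) → 1 H
  atom 9: O, bond orders sum to 1 (valence 2) → 1 H
  atom 10: C, bond orders sum to 3 (valence 4) → 1 H
  atom 11: N, bond orders sum to 1 (valence 3) → 2 H
  atom 12: C, bond orders sum to 3 (valence 4) → 1 H
  atom 13: O, bond orders sum to 2 (valence 2) → 0 H
  atom 14: C, bond orders sum to 1 (valence 4) → 3 H
Totals → C:9, H:17, N:1, O:4.
In Hill order: C9H17NO4.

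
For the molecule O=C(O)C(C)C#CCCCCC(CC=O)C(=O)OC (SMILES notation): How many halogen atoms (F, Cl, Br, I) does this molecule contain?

0

Scan the SMILES for the halogen motif — none present.
Groups that are present: 1 aldehyde, 1 alkyne, 1 carboxylic acid, 1 ester.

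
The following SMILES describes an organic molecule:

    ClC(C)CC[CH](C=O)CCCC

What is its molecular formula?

Walk through each heavy atom and fill implicit hydrogens from standard valence (C 4, N 3, O 2, S 2, halogen 1):
  atom 1: Cl (halogen, monovalent) → 0 H
  atom 2: C, bond orders sum to 3 (valence 4) → 1 H
  atom 3: C, bond orders sum to 1 (valence 4) → 3 H
  atom 4: C, bond orders sum to 2 (valence 4) → 2 H
  atom 5: C, bond orders sum to 2 (valence 4) → 2 H
  atom 6: C with explicit H count 1
  atom 7: C, bond orders sum to 3 (valence 4) → 1 H
  atom 8: O, bond orders sum to 2 (valence 2) → 0 H
  atom 9: C, bond orders sum to 2 (valence 4) → 2 H
  atom 10: C, bond orders sum to 2 (valence 4) → 2 H
  atom 11: C, bond orders sum to 2 (valence 4) → 2 H
  atom 12: C, bond orders sum to 1 (valence 4) → 3 H
Totals → C:10, H:19, Cl:1, O:1.

C10H19ClO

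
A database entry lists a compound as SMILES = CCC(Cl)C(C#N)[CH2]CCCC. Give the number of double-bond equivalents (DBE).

Molecular formula: C10H18ClN.
DoU = (2C + 2 + N − H − X) / 2, where X is the halogen count and O/S are ignored.
    = (2·10 + 2 + 1 − 18 − 1) / 2 = 4 / 2 = 2.

2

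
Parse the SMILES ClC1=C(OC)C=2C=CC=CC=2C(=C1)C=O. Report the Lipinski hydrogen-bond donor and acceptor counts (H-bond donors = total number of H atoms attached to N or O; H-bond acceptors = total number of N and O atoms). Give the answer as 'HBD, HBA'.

Donors: find every N or O and count the H atoms it carries.
  atom 4 (O): bond orders sum to 2 → 0 H
  atom 15 (O): bond orders sum to 2 → 0 H
Lipinski HBD = 0.
Acceptors: N atoms = 0, O atoms = 2 → HBA = 2.

0, 2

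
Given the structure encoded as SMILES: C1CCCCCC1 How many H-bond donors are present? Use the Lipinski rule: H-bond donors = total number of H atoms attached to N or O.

0

Donors: find every N or O and count the H atoms it carries.
  (no N or O atoms present)
Lipinski HBD = 0.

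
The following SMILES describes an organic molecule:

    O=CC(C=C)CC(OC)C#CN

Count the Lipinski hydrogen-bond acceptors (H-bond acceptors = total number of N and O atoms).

N atoms: 1; O atoms: 2.
Lipinski HBA = 1 + 2 = 3.

3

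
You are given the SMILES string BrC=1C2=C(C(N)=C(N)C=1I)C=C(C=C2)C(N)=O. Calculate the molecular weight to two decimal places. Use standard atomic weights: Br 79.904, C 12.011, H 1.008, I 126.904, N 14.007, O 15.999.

First, the molecular formula is C11H9BrIN3O (counting implicit H from valence).
  Br: 1 × 79.904 = 79.904
  C: 11 × 12.011 = 132.121
  H: 9 × 1.008 = 9.072
  I: 1 × 126.904 = 126.904
  N: 3 × 14.007 = 42.021
  O: 1 × 15.999 = 15.999
Sum: 1×79.904 + 11×12.011 + 9×1.008 + 1×126.904 + 3×14.007 + 1×15.999 = 406.021 → 406.02 g/mol.

406.02 g/mol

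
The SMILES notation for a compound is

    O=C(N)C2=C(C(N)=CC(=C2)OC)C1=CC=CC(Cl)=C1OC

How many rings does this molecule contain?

In SMILES, each pair of matching ring-closure digits denotes one ring-closing bond; the number of such bonds equals the number of independent rings.
Ring-closure bonds here: 2.

2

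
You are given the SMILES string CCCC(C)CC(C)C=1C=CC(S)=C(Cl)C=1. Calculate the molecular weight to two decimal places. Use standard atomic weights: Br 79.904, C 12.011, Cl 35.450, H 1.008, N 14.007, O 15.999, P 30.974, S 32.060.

First, the molecular formula is C14H21ClS (counting implicit H from valence).
  C: 14 × 12.011 = 168.154
  Cl: 1 × 35.450 = 35.450
  H: 21 × 1.008 = 21.168
  S: 1 × 32.060 = 32.060
Sum: 14×12.011 + 1×35.450 + 21×1.008 + 1×32.060 = 256.832 → 256.83 g/mol.

256.83 g/mol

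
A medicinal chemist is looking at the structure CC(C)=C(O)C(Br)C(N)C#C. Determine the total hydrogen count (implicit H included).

12

Walk through each heavy atom and fill implicit hydrogens from standard valence (C 4, N 3, O 2, S 2, halogen 1):
  atom 1: C, bond orders sum to 1 (valence 4) → 3 H
  atom 2: C, bond orders sum to 4 (valence 4) → 0 H
  atom 3: C, bond orders sum to 1 (valence 4) → 3 H
  atom 4: C, bond orders sum to 4 (valence 4) → 0 H
  atom 5: O, bond orders sum to 1 (valence 2) → 1 H
  atom 6: C, bond orders sum to 3 (valence 4) → 1 H
  atom 7: Br (halogen, monovalent) → 0 H
  atom 8: C, bond orders sum to 3 (valence 4) → 1 H
  atom 9: N, bond orders sum to 1 (valence 3) → 2 H
  atom 10: C, bond orders sum to 4 (valence 4) → 0 H
  atom 11: C, bond orders sum to 3 (valence 4) → 1 H
Total hydrogens: 12.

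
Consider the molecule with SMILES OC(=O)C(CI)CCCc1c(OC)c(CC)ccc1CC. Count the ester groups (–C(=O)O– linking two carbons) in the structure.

Scan the SMILES for the ester motif — none present.
Groups that are present: 1 carboxylic acid, 1 ether.

0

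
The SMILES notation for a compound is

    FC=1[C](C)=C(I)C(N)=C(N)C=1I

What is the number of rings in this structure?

In SMILES, each pair of matching ring-closure digits denotes one ring-closing bond; the number of such bonds equals the number of independent rings.
Ring-closure bonds here: 1.

1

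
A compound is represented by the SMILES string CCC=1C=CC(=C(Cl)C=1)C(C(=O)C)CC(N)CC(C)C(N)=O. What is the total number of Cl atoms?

Scan the SMILES for Cl atoms (remember two-letter symbols like Cl and Br are single atoms).
Chlorine count: 1.

1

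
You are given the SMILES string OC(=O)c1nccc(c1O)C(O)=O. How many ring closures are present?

In SMILES, each pair of matching ring-closure digits denotes one ring-closing bond; the number of such bonds equals the number of independent rings.
Ring-closure bonds here: 1.

1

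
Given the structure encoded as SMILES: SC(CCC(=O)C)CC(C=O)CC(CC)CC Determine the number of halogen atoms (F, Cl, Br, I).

0

Scan the SMILES for the halogen motif — none present.
Groups that are present: 1 aldehyde, 1 ketone, 1 thiol.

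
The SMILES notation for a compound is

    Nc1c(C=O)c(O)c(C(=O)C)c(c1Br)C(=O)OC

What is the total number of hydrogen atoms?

Walk through each heavy atom and fill implicit hydrogens from standard valence (C 4, N 3, O 2, S 2, halogen 1); for lowercase aromatic atoms, an aromatic c carries 1 H when it has two neighbours and 0 H with three, and aromatic n carries 0 H:
  atom 1: N, bond orders sum to 1 (valence 3) → 2 H
  atom 2: aromatic c, 3 neighbours → 0 H
  atom 3: aromatic c, 3 neighbours → 0 H
  atom 4: C, bond orders sum to 3 (valence 4) → 1 H
  atom 5: O, bond orders sum to 2 (valence 2) → 0 H
  atom 6: aromatic c, 3 neighbours → 0 H
  atom 7: O, bond orders sum to 1 (valence 2) → 1 H
  atom 8: aromatic c, 3 neighbours → 0 H
  atom 9: C, bond orders sum to 4 (valence 4) → 0 H
  atom 10: O, bond orders sum to 2 (valence 2) → 0 H
  atom 11: C, bond orders sum to 1 (valence 4) → 3 H
  atom 12: aromatic c, 3 neighbours → 0 H
  atom 13: aromatic c, 3 neighbours → 0 H
  atom 14: Br (halogen, monovalent) → 0 H
  atom 15: C, bond orders sum to 4 (valence 4) → 0 H
  atom 16: O, bond orders sum to 2 (valence 2) → 0 H
  atom 17: O, bond orders sum to 2 (valence 2) → 0 H
  atom 18: C, bond orders sum to 1 (valence 4) → 3 H
Total hydrogens: 10.

10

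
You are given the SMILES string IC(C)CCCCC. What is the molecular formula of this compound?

C7H15I

Walk through each heavy atom and fill implicit hydrogens from standard valence (C 4, N 3, O 2, S 2, halogen 1):
  atom 1: I (halogen, monovalent) → 0 H
  atom 2: C, bond orders sum to 3 (valence 4) → 1 H
  atom 3: C, bond orders sum to 1 (valence 4) → 3 H
  atom 4: C, bond orders sum to 2 (valence 4) → 2 H
  atom 5: C, bond orders sum to 2 (valence 4) → 2 H
  atom 6: C, bond orders sum to 2 (valence 4) → 2 H
  atom 7: C, bond orders sum to 2 (valence 4) → 2 H
  atom 8: C, bond orders sum to 1 (valence 4) → 3 H
Totals → C:7, H:15, I:1.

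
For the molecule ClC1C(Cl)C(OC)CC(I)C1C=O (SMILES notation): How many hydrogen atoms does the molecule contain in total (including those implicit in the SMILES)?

11

Walk through each heavy atom and fill implicit hydrogens from standard valence (C 4, N 3, O 2, S 2, halogen 1):
  atom 1: Cl (halogen, monovalent) → 0 H
  atom 2: C, bond orders sum to 3 (valence 4) → 1 H
  atom 3: C, bond orders sum to 3 (valence 4) → 1 H
  atom 4: Cl (halogen, monovalent) → 0 H
  atom 5: C, bond orders sum to 3 (valence 4) → 1 H
  atom 6: O, bond orders sum to 2 (valence 2) → 0 H
  atom 7: C, bond orders sum to 1 (valence 4) → 3 H
  atom 8: C, bond orders sum to 2 (valence 4) → 2 H
  atom 9: C, bond orders sum to 3 (valence 4) → 1 H
  atom 10: I (halogen, monovalent) → 0 H
  atom 11: C, bond orders sum to 3 (valence 4) → 1 H
  atom 12: C, bond orders sum to 3 (valence 4) → 1 H
  atom 13: O, bond orders sum to 2 (valence 2) → 0 H
Total hydrogens: 11.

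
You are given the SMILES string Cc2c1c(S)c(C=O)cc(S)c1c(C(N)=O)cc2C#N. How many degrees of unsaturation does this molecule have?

Molecular formula: C14H10N2O2S2.
DoU = (2C + 2 + N − H − X) / 2, where X is the halogen count and O/S are ignored.
    = (2·14 + 2 + 2 − 10 − 0) / 2 = 22 / 2 = 11.

11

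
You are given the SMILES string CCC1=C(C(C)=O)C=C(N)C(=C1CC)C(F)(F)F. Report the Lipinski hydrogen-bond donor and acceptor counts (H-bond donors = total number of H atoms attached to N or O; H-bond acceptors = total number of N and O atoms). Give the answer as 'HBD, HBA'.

Donors: find every N or O and count the H atoms it carries.
  atom 7 (O): bond orders sum to 2 → 0 H
  atom 10 (N): bond orders sum to 1 → 2 H
Lipinski HBD = 2.
Acceptors: N atoms = 1, O atoms = 1 → HBA = 2.

2, 2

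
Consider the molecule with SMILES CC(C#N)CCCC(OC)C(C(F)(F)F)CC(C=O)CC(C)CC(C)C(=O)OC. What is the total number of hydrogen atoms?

34

Walk through each heavy atom and fill implicit hydrogens from standard valence (C 4, N 3, O 2, S 2, halogen 1):
  atom 1: C, bond orders sum to 1 (valence 4) → 3 H
  atom 2: C, bond orders sum to 3 (valence 4) → 1 H
  atom 3: C, bond orders sum to 4 (valence 4) → 0 H
  atom 4: N, bond orders sum to 3 (valence 3) → 0 H
  atom 5: C, bond orders sum to 2 (valence 4) → 2 H
  atom 6: C, bond orders sum to 2 (valence 4) → 2 H
  atom 7: C, bond orders sum to 2 (valence 4) → 2 H
  atom 8: C, bond orders sum to 3 (valence 4) → 1 H
  atom 9: O, bond orders sum to 2 (valence 2) → 0 H
  atom 10: C, bond orders sum to 1 (valence 4) → 3 H
  atom 11: C, bond orders sum to 3 (valence 4) → 1 H
  atom 12: C, bond orders sum to 4 (valence 4) → 0 H
  atom 13: F (halogen, monovalent) → 0 H
  atom 14: F (halogen, monovalent) → 0 H
  atom 15: F (halogen, monovalent) → 0 H
  atom 16: C, bond orders sum to 2 (valence 4) → 2 H
  atom 17: C, bond orders sum to 3 (valence 4) → 1 H
  atom 18: C, bond orders sum to 3 (valence 4) → 1 H
  atom 19: O, bond orders sum to 2 (valence 2) → 0 H
  atom 20: C, bond orders sum to 2 (valence 4) → 2 H
  atom 21: C, bond orders sum to 3 (valence 4) → 1 H
  atom 22: C, bond orders sum to 1 (valence 4) → 3 H
  atom 23: C, bond orders sum to 2 (valence 4) → 2 H
  atom 24: C, bond orders sum to 3 (valence 4) → 1 H
  atom 25: C, bond orders sum to 1 (valence 4) → 3 H
  atom 26: C, bond orders sum to 4 (valence 4) → 0 H
  atom 27: O, bond orders sum to 2 (valence 2) → 0 H
  atom 28: O, bond orders sum to 2 (valence 2) → 0 H
  atom 29: C, bond orders sum to 1 (valence 4) → 3 H
Total hydrogens: 34.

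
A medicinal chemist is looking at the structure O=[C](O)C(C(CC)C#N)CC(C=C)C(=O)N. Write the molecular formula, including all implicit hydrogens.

C11H16N2O3

Walk through each heavy atom and fill implicit hydrogens from standard valence (C 4, N 3, O 2, S 2, halogen 1):
  atom 1: O, bond orders sum to 2 (valence 2) → 0 H
  atom 2: C with explicit H count 0
  atom 3: O, bond orders sum to 1 (valence 2) → 1 H
  atom 4: C, bond orders sum to 3 (valence 4) → 1 H
  atom 5: C, bond orders sum to 3 (valence 4) → 1 H
  atom 6: C, bond orders sum to 2 (valence 4) → 2 H
  atom 7: C, bond orders sum to 1 (valence 4) → 3 H
  atom 8: C, bond orders sum to 4 (valence 4) → 0 H
  atom 9: N, bond orders sum to 3 (valence 3) → 0 H
  atom 10: C, bond orders sum to 2 (valence 4) → 2 H
  atom 11: C, bond orders sum to 3 (valence 4) → 1 H
  atom 12: C, bond orders sum to 3 (valence 4) → 1 H
  atom 13: C, bond orders sum to 2 (valence 4) → 2 H
  atom 14: C, bond orders sum to 4 (valence 4) → 0 H
  atom 15: O, bond orders sum to 2 (valence 2) → 0 H
  atom 16: N, bond orders sum to 1 (valence 3) → 2 H
Totals → C:11, H:16, N:2, O:3.
In Hill order: C11H16N2O3.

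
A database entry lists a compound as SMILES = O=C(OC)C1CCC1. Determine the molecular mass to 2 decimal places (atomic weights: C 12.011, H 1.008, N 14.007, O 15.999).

First, the molecular formula is C6H10O2 (counting implicit H from valence).
  C: 6 × 12.011 = 72.066
  H: 10 × 1.008 = 10.080
  O: 2 × 15.999 = 31.998
Sum: 6×12.011 + 10×1.008 + 2×15.999 = 114.144 → 114.14 g/mol.

114.14 g/mol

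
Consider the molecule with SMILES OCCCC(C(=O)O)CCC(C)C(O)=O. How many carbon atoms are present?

10

Count every carbon token in the SMILES (each C, including those in ring-closure positions and inside branches).
Carbon count: 10.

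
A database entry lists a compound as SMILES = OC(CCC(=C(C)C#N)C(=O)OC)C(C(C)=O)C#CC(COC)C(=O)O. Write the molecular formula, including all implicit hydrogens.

Walk through each heavy atom and fill implicit hydrogens from standard valence (C 4, N 3, O 2, S 2, halogen 1):
  atom 1: O, bond orders sum to 1 (valence 2) → 1 H
  atom 2: C, bond orders sum to 3 (valence 4) → 1 H
  atom 3: C, bond orders sum to 2 (valence 4) → 2 H
  atom 4: C, bond orders sum to 2 (valence 4) → 2 H
  atom 5: C, bond orders sum to 4 (valence 4) → 0 H
  atom 6: C, bond orders sum to 4 (valence 4) → 0 H
  atom 7: C, bond orders sum to 1 (valence 4) → 3 H
  atom 8: C, bond orders sum to 4 (valence 4) → 0 H
  atom 9: N, bond orders sum to 3 (valence 3) → 0 H
  atom 10: C, bond orders sum to 4 (valence 4) → 0 H
  atom 11: O, bond orders sum to 2 (valence 2) → 0 H
  atom 12: O, bond orders sum to 2 (valence 2) → 0 H
  atom 13: C, bond orders sum to 1 (valence 4) → 3 H
  atom 14: C, bond orders sum to 3 (valence 4) → 1 H
  atom 15: C, bond orders sum to 4 (valence 4) → 0 H
  atom 16: C, bond orders sum to 1 (valence 4) → 3 H
  atom 17: O, bond orders sum to 2 (valence 2) → 0 H
  atom 18: C, bond orders sum to 4 (valence 4) → 0 H
  atom 19: C, bond orders sum to 4 (valence 4) → 0 H
  atom 20: C, bond orders sum to 3 (valence 4) → 1 H
  atom 21: C, bond orders sum to 2 (valence 4) → 2 H
  atom 22: O, bond orders sum to 2 (valence 2) → 0 H
  atom 23: C, bond orders sum to 1 (valence 4) → 3 H
  atom 24: C, bond orders sum to 4 (valence 4) → 0 H
  atom 25: O, bond orders sum to 2 (valence 2) → 0 H
  atom 26: O, bond orders sum to 1 (valence 2) → 1 H
Totals → C:18, H:23, N:1, O:7.
In Hill order: C18H23NO7.

C18H23NO7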